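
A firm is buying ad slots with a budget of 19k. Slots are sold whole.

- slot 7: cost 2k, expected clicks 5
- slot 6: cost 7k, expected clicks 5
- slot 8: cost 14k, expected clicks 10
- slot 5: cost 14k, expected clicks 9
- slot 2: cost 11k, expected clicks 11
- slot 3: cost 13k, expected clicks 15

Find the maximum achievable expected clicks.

20

slot 7 + slot 2: cost 2 + 11 = 13 ≤ 19, expected clicks 5 + 11 = 16.
slot 7 + slot 3: cost 2 + 13 = 15 ≤ 19, expected clicks 5 + 15 = 20.
slot 6 + slot 2: cost 7 + 11 = 18 ≤ 19, expected clicks 5 + 11 = 16.
Best is slot 7 and slot 3 with total expected clicks 20.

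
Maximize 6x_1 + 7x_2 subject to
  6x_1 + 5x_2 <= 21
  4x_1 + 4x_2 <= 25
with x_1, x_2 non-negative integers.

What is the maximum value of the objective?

28

(x_1,x_2)=(0,4): 6·0+5·4=20≤21, 4·0+4·4=16≤25, objective 28.
(x_1,x_2)=(1,3): 6·1+5·3=21≤21, 4·1+4·3=16≤25, objective 27.
(x_1,x_2)=(0,3): 6·0+5·3=15≤21, 4·0+4·3=12≤25, objective 21.
No feasible integer point exceeds 28.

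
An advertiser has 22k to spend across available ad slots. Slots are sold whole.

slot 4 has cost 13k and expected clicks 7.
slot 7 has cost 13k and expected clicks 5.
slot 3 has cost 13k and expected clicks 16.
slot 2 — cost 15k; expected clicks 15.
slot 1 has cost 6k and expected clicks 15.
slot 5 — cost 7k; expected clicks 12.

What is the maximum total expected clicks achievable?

Allowing fractional choices, the relaxed optimum would be about 38.1, but ad slots are indivisible.
slot 3 + slot 1: cost 13 + 6 = 19 ≤ 22, expected clicks 16 + 15 = 31.
slot 2 + slot 1: cost 15 + 6 = 21 ≤ 22, expected clicks 15 + 15 = 30.
slot 3 + slot 5: cost 13 + 7 = 20 ≤ 22, expected clicks 16 + 12 = 28.
Best is slot 3 and slot 1 with total expected clicks 31.

31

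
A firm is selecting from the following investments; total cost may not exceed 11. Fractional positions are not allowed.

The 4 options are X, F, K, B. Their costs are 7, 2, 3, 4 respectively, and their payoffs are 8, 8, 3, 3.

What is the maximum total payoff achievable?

Allowing fractional choices, the relaxed optimum would be about 18.0, but investments are indivisible.
F + K: cost 2 + 3 = 5 ≤ 11, payoff 8 + 3 = 11.
X + F: cost 7 + 2 = 9 ≤ 11, payoff 8 + 8 = 16.
F + K + B: cost 2 + 3 + 4 = 9 ≤ 11, payoff 8 + 3 + 3 = 14.
Best is X and F with total payoff 16.

16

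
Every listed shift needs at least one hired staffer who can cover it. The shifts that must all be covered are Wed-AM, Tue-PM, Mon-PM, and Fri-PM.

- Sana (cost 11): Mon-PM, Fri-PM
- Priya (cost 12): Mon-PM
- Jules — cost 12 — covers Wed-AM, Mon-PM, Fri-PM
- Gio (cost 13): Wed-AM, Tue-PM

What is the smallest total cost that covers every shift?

24

The greedy cost-per-new-shift heuristic would pick Jules and Gio for 25, but a cheaper cover exists.
Choose Sana and Gio: together they cover Wed-AM, Tue-PM, Mon-PM, Fri-PM — every shift.
Total cost: 11 + 13 = 24.
No cover costs less than 24.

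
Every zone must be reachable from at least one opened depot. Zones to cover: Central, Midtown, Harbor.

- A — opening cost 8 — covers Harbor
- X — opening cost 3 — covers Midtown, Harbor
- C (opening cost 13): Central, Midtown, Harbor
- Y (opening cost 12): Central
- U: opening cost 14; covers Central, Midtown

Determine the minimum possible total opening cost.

The greedy cost-per-new-zone heuristic would pick X and Y for 15, but a cheaper cover exists.
C alone covers Central, Midtown, Harbor — every zone.
Total opening cost: 13.
No cover costs less than 13.

13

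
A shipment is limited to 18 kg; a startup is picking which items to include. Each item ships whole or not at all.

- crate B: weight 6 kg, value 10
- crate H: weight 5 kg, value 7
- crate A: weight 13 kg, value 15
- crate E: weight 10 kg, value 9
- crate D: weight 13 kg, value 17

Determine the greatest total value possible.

Allowing fractional choices, the relaxed optimum would be about 26.2, but items are indivisible.
crate H + crate A: weight 5 + 13 = 18 ≤ 18, value 7 + 15 = 22.
crate H + crate D: weight 5 + 13 = 18 ≤ 18, value 7 + 17 = 24.
crate B + crate E: weight 6 + 10 = 16 ≤ 18, value 10 + 9 = 19.
Best is crate H and crate D with total value 24.

24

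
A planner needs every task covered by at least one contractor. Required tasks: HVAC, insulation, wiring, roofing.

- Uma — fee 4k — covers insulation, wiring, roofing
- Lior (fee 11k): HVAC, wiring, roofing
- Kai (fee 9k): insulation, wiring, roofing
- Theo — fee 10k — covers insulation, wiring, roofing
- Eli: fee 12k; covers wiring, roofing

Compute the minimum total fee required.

15

Choose Uma and Lior: together they cover HVAC, insulation, wiring, roofing — every task.
Total fee: 4 + 11 = 15.
No cover costs less than 15.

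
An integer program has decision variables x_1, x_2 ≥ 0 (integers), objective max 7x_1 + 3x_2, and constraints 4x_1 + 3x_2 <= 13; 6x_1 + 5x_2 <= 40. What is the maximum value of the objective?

21

(x_1,x_2)=(3,0) is feasible, giving 21.
(x_1,x_2)=(2,1) is feasible, giving 17.
(x_1,x_2)=(2,0) is feasible, giving 14.
The best lattice point is (3,0), giving 21.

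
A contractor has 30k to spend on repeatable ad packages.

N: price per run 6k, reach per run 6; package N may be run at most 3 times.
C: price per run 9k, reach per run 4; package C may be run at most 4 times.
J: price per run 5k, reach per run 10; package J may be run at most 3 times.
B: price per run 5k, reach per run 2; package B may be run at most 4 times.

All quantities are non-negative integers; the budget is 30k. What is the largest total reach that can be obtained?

42

J has the best ratio (10/5); taking only J gives at most 3×10 = 30 (stopped by the supply cap of 3).
Mixing does better — 2×N and 3×J: price 27 ≤ 30, reach 2·6 + 3·10 = 42.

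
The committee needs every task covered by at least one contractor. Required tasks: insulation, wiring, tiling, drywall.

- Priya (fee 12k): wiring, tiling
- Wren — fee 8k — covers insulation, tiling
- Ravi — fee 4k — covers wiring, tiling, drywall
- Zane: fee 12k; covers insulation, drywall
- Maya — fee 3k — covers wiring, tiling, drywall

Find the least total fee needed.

Choose Wren and Maya: together they cover insulation, wiring, tiling, drywall — every task.
Total fee: 8 + 3 = 11.
No cover costs less than 11.

11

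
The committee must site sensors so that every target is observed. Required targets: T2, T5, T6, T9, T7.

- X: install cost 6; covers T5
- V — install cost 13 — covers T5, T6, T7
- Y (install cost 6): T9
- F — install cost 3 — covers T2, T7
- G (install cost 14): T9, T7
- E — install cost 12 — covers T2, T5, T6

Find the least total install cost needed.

21

The greedy cost-per-new-target heuristic would pick F, X, Y, and E for 27, but a cheaper cover exists.
Choose Y, F, and E: together they cover T2, T5, T6, T9, T7 — every target.
Total install cost: 6 + 3 + 12 = 21.
No cover costs less than 21.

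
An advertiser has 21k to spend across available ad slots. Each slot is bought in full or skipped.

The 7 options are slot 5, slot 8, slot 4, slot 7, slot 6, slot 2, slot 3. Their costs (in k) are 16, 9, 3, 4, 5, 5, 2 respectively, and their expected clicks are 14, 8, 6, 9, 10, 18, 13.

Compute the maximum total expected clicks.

56

slot 7 + slot 6 + slot 2 + slot 3: cost 4 + 5 + 5 + 2 = 16 ≤ 21, expected clicks 9 + 10 + 18 + 13 = 50.
slot 8 + slot 6 + slot 2 + slot 3: cost 9 + 5 + 5 + 2 = 21 ≤ 21, expected clicks 8 + 10 + 18 + 13 = 49.
slot 4 + slot 7 + slot 6 + slot 2 + slot 3: cost 3 + 4 + 5 + 5 + 2 = 19 ≤ 21, expected clicks 6 + 9 + 10 + 18 + 13 = 56.
Best is slot 4, slot 7, slot 6, slot 2, and slot 3 with total expected clicks 56.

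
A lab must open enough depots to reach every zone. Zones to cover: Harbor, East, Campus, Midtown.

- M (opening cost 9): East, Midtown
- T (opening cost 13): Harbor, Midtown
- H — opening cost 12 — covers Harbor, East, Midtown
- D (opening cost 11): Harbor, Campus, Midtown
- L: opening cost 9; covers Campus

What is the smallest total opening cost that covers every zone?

This is a weighted set-cover instance.
Choose M and D: together they cover Harbor, East, Campus, Midtown — every zone.
Total opening cost: 9 + 11 = 20.
No cover costs less than 20.

20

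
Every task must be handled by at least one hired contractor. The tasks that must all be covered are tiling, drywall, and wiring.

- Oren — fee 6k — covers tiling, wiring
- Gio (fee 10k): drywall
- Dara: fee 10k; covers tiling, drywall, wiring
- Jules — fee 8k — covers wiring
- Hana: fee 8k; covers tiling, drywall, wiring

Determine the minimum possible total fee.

This is a weighted set-cover instance.
Hana alone covers tiling, drywall, wiring — every task.
Total fee: 8.
No cover costs less than 8.

8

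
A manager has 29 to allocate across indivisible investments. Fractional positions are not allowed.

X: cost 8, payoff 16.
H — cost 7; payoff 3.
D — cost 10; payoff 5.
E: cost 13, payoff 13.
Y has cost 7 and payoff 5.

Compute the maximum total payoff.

This is a 0-1 knapsack instance.
X + H + E: cost 8 + 7 + 13 = 28 ≤ 29, payoff 16 + 3 + 13 = 32.
X + E + Y: cost 8 + 13 + 7 = 28 ≤ 29, payoff 16 + 13 + 5 = 34.
Best is X, E, and Y with total payoff 34.

34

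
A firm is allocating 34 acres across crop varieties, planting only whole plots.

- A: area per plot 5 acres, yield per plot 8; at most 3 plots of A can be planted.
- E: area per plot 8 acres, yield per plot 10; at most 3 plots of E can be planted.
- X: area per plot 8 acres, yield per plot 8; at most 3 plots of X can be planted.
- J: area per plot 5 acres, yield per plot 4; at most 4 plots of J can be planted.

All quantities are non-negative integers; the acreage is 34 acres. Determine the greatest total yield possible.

A has the best ratio (8/5); taking only A gives at most 3×8 = 24 (stopped by the supply cap of 3).
Mixing does better — 2×A and 3×E: area 34 ≤ 34, yield 2·8 + 3·10 = 46.

46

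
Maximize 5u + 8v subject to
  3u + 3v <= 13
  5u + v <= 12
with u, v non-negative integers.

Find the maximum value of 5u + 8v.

32

Relaxing integrality, the LP optimum is 34.67 at (u,v) = (0, 4.33), which is not an integer point.
(u,v)=(0,4): 3·0+3·4=12≤13, 5·0+1·4=4≤12, objective 32.
(u,v)=(1,3): 3·1+3·3=12≤13, 5·1+1·3=8≤12, objective 29.
(u,v)=(0,3): 3·0+3·3=9≤13, 5·0+1·3=3≤12, objective 24.
No feasible integer point exceeds 32.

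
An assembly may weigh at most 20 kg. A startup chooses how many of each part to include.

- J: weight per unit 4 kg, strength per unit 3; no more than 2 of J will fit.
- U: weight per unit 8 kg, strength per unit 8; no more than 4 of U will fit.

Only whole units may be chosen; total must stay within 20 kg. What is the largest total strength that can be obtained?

19

U has the best ratio (8/8); taking only U gives at most 2×8 = 16 (stopped by the weight limit).
Mixing does better — 1×J and 2×U: weight 20 ≤ 20, strength 1·3 + 2·8 = 19.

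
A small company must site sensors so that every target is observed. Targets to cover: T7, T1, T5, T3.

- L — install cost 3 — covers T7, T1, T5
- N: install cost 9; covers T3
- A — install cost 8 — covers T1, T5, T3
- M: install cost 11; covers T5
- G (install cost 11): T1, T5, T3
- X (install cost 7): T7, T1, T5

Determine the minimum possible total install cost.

This is a weighted set-cover instance.
Choose L and A: together they cover T7, T1, T5, T3 — every target.
Total install cost: 3 + 8 = 11.
No cover costs less than 11.

11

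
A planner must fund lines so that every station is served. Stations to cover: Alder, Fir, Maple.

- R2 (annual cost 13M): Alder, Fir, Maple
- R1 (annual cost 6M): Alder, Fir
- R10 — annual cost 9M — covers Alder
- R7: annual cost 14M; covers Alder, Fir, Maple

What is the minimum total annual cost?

R2 alone covers Alder, Fir, Maple — every station.
Total annual cost: 13.

13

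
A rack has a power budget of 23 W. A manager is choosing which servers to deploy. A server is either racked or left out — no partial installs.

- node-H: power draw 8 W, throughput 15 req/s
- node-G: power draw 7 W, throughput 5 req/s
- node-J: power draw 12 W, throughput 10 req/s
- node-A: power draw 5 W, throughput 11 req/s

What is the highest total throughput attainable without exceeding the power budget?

31

Treat it as a binary knapsack problem.
Allowing fractional choices, the relaxed optimum would be about 34.3, but servers are indivisible.
node-H + node-A: power draw 8 + 5 = 13 ≤ 23, throughput 15 + 11 = 26.
node-H + node-G + node-A: power draw 8 + 7 + 5 = 20 ≤ 23, throughput 15 + 5 + 11 = 31.
Best is node-H, node-G, and node-A with total throughput 31.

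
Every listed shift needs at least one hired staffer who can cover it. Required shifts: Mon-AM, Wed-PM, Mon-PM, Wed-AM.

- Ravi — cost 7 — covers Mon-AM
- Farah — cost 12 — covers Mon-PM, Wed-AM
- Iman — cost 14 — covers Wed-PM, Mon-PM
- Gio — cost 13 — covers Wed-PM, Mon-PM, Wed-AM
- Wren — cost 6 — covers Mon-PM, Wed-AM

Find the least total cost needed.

The greedy cost-per-new-shift heuristic would pick Wren, Ravi, and Gio for 26, but a cheaper cover exists.
Choose Ravi and Gio: together they cover Mon-AM, Wed-PM, Mon-PM, Wed-AM — every shift.
Total cost: 7 + 13 = 20.
No cover costs less than 20.

20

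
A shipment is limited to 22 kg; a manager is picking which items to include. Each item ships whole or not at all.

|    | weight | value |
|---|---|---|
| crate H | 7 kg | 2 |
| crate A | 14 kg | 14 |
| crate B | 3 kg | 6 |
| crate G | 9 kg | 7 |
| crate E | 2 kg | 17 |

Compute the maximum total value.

Take crate A, crate B, and crate E: weight 14 + 3 + 2 = 19 ≤ 22, value 14 + 6 + 17 = 37.
No other feasible combination does better.

37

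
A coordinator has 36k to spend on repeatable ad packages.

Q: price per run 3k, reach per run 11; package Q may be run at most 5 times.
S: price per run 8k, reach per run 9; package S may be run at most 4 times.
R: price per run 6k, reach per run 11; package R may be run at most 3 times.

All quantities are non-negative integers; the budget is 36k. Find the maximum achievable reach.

Q has the best ratio (11/3); taking only Q gives at most 5×11 = 55 (stopped by the supply cap of 5).
Mixing does better — 5×Q and 3×R: price 33 ≤ 36, reach 5·11 + 3·11 = 88.

88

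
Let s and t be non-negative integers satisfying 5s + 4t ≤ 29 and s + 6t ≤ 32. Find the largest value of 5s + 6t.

Relaxing integrality, the LP optimum is 39.08 at (s,t) = (1.77, 5.04), which is not an integer point.
(s,t)=(1,5): 5·1+4·5=25≤29, 1·1+6·5=31≤32, objective 35.
(s,t)=(2,4): 5·2+4·4=26≤29, 1·2+6·4=26≤32, objective 34.
(s,t)=(0,5): 5·0+4·5=20≤29, 1·0+6·5=30≤32, objective 30.
Maximum is 35 at (s,t)=(1,5).

35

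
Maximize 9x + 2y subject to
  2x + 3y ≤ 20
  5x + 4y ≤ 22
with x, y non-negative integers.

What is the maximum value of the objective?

Relaxing integrality, the LP optimum is 39.60 at (x,y) = (4.4, 0), which is not an integer point.
(x,y)=(4,0): 2·4+3·0=8≤20, 5·4+4·0=20≤22, objective 36.
(x,y)=(3,1): 2·3+3·1=9≤20, 5·3+4·1=19≤22, objective 29.
(x,y)=(3,0): 2·3+3·0=6≤20, 5·3+4·0=15≤22, objective 27.
The best lattice point is (4,0), giving 36.

36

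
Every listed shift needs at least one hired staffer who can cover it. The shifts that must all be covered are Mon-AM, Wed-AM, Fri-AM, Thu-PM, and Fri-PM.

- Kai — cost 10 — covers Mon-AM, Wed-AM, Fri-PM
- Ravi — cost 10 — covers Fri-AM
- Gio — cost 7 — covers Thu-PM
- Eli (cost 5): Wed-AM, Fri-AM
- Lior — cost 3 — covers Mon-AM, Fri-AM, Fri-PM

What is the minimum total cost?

Choose Gio, Eli, and Lior: together they cover Mon-AM, Wed-AM, Fri-AM, Thu-PM, Fri-PM — every shift.
Total cost: 7 + 5 + 3 = 15.

15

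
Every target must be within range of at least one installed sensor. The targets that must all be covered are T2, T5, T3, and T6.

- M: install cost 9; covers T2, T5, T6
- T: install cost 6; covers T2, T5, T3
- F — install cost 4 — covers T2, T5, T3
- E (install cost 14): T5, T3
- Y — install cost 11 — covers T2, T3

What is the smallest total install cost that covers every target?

This is a weighted set-cover instance.
Choose M and F: together they cover T2, T5, T3, T6 — every target.
Total install cost: 9 + 4 = 13.

13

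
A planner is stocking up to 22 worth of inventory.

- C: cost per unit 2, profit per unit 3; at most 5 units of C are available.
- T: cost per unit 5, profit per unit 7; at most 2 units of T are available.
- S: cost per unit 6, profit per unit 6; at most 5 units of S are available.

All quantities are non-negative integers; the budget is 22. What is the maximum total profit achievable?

29

Take 3×C, 2×T, and 1×S: cost 22 ≤ 22, profit 3·3 + 2·7 + 1·6 = 29.
No other integer combination yields more.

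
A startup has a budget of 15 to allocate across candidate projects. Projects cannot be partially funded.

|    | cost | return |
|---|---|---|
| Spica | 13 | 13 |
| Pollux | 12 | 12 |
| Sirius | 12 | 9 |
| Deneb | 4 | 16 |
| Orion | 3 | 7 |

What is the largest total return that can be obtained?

23

Deneb + Orion: cost 4 + 3 = 7 ≤ 15, return 16 + 7 = 23.
Pollux + Orion: cost 12 + 3 = 15 ≤ 15, return 12 + 7 = 19.
Deneb: cost 4 ≤ 15, return 16.
Best is Deneb and Orion with total return 23.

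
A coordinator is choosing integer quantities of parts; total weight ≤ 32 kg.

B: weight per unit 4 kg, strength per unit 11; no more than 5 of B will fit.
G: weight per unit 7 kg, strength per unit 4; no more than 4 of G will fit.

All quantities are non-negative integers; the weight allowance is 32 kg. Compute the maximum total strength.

5×B and 1×G: weight 27 ≤ 32, strength 5·11 + 1·4 = 59.
5×B: weight 20 ≤ 32, strength 5·11 = 55.
Best is 59.

59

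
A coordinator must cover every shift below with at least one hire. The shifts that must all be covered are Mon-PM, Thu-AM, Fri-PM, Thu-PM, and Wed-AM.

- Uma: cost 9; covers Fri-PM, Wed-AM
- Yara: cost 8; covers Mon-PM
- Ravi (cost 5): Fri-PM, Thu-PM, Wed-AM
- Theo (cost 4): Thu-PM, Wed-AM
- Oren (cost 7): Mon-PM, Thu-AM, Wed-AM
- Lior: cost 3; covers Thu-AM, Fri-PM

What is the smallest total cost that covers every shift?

This is an integer covering problem.
The greedy cost-per-new-shift heuristic would pick Lior, Theo, and Oren for 14, but a cheaper cover exists.
Choose Ravi and Oren: together they cover Mon-PM, Thu-AM, Fri-PM, Thu-PM, Wed-AM — every shift.
Total cost: 5 + 7 = 12.
No cover costs less than 12.

12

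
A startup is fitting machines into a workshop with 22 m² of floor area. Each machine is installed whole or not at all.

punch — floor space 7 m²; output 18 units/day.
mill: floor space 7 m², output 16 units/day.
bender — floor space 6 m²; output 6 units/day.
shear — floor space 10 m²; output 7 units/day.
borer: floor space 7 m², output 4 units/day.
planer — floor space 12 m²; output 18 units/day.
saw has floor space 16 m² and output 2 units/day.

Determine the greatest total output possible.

40

Allowing fractional choices, the relaxed optimum would be about 46.0, but machines are indivisible.
punch + mill + borer: floor space 7 + 7 + 7 = 21 ≤ 22, output 18 + 16 + 4 = 38.
punch + planer: floor space 7 + 12 = 19 ≤ 22, output 18 + 18 = 36.
punch + mill + bender: floor space 7 + 7 + 6 = 20 ≤ 22, output 18 + 16 + 6 = 40.
Best is punch, mill, and bender with total output 40.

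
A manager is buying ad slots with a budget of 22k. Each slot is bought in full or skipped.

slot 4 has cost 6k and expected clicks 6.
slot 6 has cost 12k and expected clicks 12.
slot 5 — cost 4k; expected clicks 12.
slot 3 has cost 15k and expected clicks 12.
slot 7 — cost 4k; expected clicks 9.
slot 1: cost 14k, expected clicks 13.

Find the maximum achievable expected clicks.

34

Take slot 5, slot 7, and slot 1: cost 4 + 4 + 14 = 22 ≤ 22, expected clicks 12 + 9 + 13 = 34.
No other feasible combination does better.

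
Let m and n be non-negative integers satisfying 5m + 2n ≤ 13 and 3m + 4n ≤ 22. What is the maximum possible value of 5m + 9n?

45

Relaxing integrality, the LP optimum is 49.50 at (m,n) = (0, 5.5), which is not an integer point.
(m,n)=(0,5): 5·0+2·5=10≤13, 3·0+4·5=20≤22, objective 45.
(m,n)=(1,4): 5·1+2·4=13≤13, 3·1+4·4=19≤22, objective 41.
The best lattice point is (0,5), giving 45.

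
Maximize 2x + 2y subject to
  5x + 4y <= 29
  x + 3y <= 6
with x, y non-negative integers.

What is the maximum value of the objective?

The continuous relaxation peaks at (5.73, 0.0909) with value 11.64; rounding to a feasible lattice point costs some objective.
(x,y)=(5,0): 5·5+4·0=25≤29, 1·5+3·0=5≤6, objective 10.
(x,y)=(4,0): 5·4+4·0=20≤29, 1·4+3·0=4≤6, objective 8.
Maximum is 10 at (x,y)=(5,0).

10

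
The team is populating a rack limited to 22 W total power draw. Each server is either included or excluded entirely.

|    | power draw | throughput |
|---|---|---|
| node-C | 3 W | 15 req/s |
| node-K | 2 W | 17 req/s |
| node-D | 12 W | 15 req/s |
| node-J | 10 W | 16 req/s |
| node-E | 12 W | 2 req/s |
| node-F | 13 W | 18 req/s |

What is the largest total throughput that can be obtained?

50

Allowing fractional choices, the relaxed optimum would be about 57.7, but servers are indivisible.
node-C + node-K + node-J: power draw 3 + 2 + 10 = 15 ≤ 22, throughput 15 + 17 + 16 = 48.
node-C + node-K + node-F: power draw 3 + 2 + 13 = 18 ≤ 22, throughput 15 + 17 + 18 = 50.
Best is node-C, node-K, and node-F with total throughput 50.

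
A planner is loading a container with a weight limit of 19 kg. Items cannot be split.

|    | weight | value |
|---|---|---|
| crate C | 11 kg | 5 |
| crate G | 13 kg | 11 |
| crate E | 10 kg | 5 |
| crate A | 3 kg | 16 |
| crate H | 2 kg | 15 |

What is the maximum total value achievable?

42

Allowing fractional choices, the relaxed optimum would be about 42.5, but items are indivisible.
crate E + crate A + crate H: weight 10 + 3 + 2 = 15 ≤ 19, value 5 + 16 + 15 = 36.
crate G + crate A + crate H: weight 13 + 3 + 2 = 18 ≤ 19, value 11 + 16 + 15 = 42.
Best is crate G, crate A, and crate H with total value 42.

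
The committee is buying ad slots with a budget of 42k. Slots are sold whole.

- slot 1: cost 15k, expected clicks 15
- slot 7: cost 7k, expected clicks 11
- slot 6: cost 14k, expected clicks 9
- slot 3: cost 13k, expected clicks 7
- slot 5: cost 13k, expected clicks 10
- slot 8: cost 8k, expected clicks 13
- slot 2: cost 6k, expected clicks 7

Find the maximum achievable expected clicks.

46

This is an integer program with binary decision variables.
slot 1 + slot 5 + slot 8 + slot 2: cost 15 + 13 + 8 + 6 = 42 ≤ 42, expected clicks 15 + 10 + 13 + 7 = 45.
slot 1 + slot 7 + slot 5 + slot 2: cost 15 + 7 + 13 + 6 = 41 ≤ 42, expected clicks 15 + 11 + 10 + 7 = 43.
slot 1 + slot 7 + slot 8 + slot 2: cost 15 + 7 + 8 + 6 = 36 ≤ 42, expected clicks 15 + 11 + 13 + 7 = 46.
Best is slot 1, slot 7, slot 8, and slot 2 with total expected clicks 46.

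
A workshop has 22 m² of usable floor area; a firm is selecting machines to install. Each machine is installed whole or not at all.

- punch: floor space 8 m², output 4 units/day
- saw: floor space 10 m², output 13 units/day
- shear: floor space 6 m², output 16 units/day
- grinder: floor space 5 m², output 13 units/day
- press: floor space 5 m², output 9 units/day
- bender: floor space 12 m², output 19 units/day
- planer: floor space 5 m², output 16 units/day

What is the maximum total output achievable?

Treat it as a binary knapsack problem.
Allowing fractional choices, the relaxed optimum would be about 55.6, but machines are indivisible.
shear + grinder + press + planer: floor space 6 + 5 + 5 + 5 = 21 ≤ 22, output 16 + 13 + 9 + 16 = 54.
grinder + bender + planer: floor space 5 + 12 + 5 = 22 ≤ 22, output 13 + 19 + 16 = 48.
shear + grinder + planer: floor space 6 + 5 + 5 = 16 ≤ 22, output 16 + 13 + 16 = 45.
Best is shear, grinder, press, and planer with total output 54.

54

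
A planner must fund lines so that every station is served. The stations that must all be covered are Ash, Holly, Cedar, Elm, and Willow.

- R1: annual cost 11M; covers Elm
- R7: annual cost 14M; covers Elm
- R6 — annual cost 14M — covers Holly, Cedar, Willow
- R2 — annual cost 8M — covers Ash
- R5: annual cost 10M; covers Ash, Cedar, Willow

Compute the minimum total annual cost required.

The greedy cost-per-new-station heuristic would pick R5, R1, and R6 for 35, but a cheaper cover exists.
Choose R1, R6, and R2: together they cover Ash, Holly, Cedar, Elm, Willow — every station.
Total annual cost: 11 + 14 + 8 = 33.
No cover costs less than 33.

33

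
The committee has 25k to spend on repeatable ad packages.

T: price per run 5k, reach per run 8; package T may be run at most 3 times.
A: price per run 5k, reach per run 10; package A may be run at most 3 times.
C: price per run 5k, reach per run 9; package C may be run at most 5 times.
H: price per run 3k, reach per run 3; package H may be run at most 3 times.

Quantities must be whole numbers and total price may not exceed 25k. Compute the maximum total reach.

48

This is a bounded integer knapsack.
3×A and 2×C: price 25 ≤ 25, reach 3·10 + 2·9 = 48.
2×A and 3×C: price 25 ≤ 25, reach 2·10 + 3·9 = 47.
Best is 48.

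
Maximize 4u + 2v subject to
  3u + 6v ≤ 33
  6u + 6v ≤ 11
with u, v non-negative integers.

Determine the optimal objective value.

The continuous relaxation peaks at (1.83, 0) with value 7.33; rounding to a feasible lattice point costs some objective.
(u,v)=(1,0): 3·1+6·0=3≤33, 6·1+6·0=6≤11, objective 4.
(u,v)=(0,1): 3·0+6·1=6≤33, 6·0+6·1=6≤11, objective 2.
(u,v)=(0,0): 3·0+6·0=0≤33, 6·0+6·0=0≤11, objective 0.
Maximum is 4 at (u,v)=(1,0).

4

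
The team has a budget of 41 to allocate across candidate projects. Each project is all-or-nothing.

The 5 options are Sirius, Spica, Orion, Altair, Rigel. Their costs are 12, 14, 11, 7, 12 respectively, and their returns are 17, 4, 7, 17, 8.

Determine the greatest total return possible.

42

Take Sirius, Altair, and Rigel: cost 12 + 7 + 12 = 31 ≤ 41, return 17 + 17 + 8 = 42.
No other feasible combination does better.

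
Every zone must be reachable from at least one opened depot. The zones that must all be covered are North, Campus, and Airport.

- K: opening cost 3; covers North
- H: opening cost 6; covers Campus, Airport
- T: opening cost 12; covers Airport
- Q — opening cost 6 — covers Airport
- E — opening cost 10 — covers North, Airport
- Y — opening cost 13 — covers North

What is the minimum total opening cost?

9

Choose K and H: together they cover North, Campus, Airport — every zone.
Total opening cost: 3 + 6 = 9.
No cover costs less than 9.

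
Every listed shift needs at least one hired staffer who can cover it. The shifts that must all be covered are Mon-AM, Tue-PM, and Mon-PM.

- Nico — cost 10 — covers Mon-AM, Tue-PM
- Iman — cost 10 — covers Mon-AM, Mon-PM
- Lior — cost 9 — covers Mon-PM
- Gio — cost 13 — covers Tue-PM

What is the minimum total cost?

This is a weighted set-cover instance.
Choose Nico and Lior: together they cover Mon-AM, Tue-PM, Mon-PM — every shift.
Total cost: 10 + 9 = 19.
No cover costs less than 19.

19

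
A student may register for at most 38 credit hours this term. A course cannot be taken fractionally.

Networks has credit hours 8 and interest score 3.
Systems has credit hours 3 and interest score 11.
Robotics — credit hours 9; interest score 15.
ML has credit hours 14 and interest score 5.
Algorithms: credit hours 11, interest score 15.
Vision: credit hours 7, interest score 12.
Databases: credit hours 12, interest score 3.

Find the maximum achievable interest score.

56

Networks + Systems + Robotics + Algorithms + Vision: credit hours 8 + 3 + 9 + 11 + 7 = 38 ≤ 38, interest score 3 + 11 + 15 + 15 + 12 = 56.
Systems + Robotics + ML + Algorithms: credit hours 3 + 9 + 14 + 11 = 37 ≤ 38, interest score 11 + 15 + 5 + 15 = 46.
Systems + Robotics + Algorithms + Vision: credit hours 3 + 9 + 11 + 7 = 30 ≤ 38, interest score 11 + 15 + 15 + 12 = 53.
Best is Networks, Systems, Robotics, Algorithms, and Vision with total interest score 56.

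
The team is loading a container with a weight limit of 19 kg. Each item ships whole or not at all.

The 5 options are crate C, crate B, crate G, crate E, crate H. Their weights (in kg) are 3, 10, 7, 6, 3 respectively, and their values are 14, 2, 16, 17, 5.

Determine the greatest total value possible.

crate G + crate E + crate H: weight 7 + 6 + 3 = 16 ≤ 19, value 16 + 17 + 5 = 38.
crate C + crate G + crate E + crate H: weight 3 + 7 + 6 + 3 = 19 ≤ 19, value 14 + 16 + 17 + 5 = 52.
crate C + crate G + crate E: weight 3 + 7 + 6 = 16 ≤ 19, value 14 + 16 + 17 = 47.
Best is crate C, crate G, crate E, and crate H with total value 52.

52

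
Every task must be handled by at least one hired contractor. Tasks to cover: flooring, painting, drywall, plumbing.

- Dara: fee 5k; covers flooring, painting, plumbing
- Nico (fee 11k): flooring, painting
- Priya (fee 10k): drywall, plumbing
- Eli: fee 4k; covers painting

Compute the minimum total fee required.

15

This is a weighted set-cover instance.
Choose Dara and Priya: together they cover flooring, painting, drywall, plumbing — every task.
Total fee: 5 + 10 = 15.
No cover costs less than 15.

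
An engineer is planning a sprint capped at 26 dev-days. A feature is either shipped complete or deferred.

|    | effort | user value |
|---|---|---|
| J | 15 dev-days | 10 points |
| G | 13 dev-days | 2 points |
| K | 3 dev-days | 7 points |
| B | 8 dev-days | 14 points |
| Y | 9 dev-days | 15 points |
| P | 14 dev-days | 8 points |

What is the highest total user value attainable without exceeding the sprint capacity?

36

Take K, B, and Y: effort 3 + 8 + 9 = 20 ≤ 26, user value 7 + 14 + 15 = 36.
No other feasible combination does better.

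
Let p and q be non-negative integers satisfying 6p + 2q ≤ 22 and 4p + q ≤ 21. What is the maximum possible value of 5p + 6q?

66

(p,q)=(0,11) is feasible, giving 66.
(p,q)=(0,10) is feasible, giving 60.
No feasible integer point exceeds 66.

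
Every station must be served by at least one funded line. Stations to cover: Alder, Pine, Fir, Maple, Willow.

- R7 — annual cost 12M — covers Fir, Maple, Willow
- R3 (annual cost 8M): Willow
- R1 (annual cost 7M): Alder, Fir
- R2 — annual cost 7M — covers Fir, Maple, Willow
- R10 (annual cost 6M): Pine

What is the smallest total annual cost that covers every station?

20

This is a weighted set-cover instance.
Choose R1, R2, and R10: together they cover Alder, Pine, Fir, Maple, Willow — every station.
Total annual cost: 7 + 7 + 6 = 20.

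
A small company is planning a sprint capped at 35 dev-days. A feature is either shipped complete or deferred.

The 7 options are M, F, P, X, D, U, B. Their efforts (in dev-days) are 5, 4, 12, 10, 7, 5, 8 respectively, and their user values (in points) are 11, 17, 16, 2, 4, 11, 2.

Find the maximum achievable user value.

M + F + P + D + U: effort 5 + 4 + 12 + 7 + 5 = 33 ≤ 35, user value 11 + 17 + 16 + 4 + 11 = 59.
M + F + P + U: effort 5 + 4 + 12 + 5 = 26 ≤ 35, user value 11 + 17 + 16 + 11 = 55.
M + F + P + U + B: effort 5 + 4 + 12 + 5 + 8 = 34 ≤ 35, user value 11 + 17 + 16 + 11 + 2 = 57.
Best is M, F, P, D, and U with total user value 59.

59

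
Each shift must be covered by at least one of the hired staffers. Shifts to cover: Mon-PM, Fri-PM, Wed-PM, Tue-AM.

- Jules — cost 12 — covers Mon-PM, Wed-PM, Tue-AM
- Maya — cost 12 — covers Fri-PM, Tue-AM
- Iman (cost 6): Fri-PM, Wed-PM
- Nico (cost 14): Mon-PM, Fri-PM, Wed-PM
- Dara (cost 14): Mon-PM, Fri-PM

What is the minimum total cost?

18

Choose Jules and Iman: together they cover Mon-PM, Fri-PM, Wed-PM, Tue-AM — every shift.
Total cost: 12 + 6 = 18.
No cover costs less than 18.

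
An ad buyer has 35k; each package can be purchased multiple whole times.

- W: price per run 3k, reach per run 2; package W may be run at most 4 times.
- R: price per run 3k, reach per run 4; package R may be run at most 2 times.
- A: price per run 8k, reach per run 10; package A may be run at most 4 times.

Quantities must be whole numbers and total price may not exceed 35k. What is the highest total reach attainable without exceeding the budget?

This is a bounded integer knapsack.
Take 1×R and 4×A: price 35 ≤ 35, reach 1·4 + 4·10 = 44.
No other integer combination yields more.

44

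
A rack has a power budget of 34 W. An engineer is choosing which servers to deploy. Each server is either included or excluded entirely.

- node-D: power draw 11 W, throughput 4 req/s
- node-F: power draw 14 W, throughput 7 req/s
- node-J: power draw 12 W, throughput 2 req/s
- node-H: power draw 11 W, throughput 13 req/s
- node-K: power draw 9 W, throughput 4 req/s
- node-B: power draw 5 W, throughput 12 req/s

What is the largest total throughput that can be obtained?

Take node-F, node-H, and node-B: power draw 14 + 11 + 5 = 30 ≤ 34, throughput 7 + 13 + 12 = 32.
No other feasible combination does better.

32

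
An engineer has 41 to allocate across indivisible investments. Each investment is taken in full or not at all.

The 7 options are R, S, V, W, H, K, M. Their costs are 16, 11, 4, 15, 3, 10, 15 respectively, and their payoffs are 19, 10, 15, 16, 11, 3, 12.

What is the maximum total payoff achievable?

Allowing fractional choices, the relaxed optimum would be about 63.7, but investments are indivisible.
R + S + V + H: cost 16 + 11 + 4 + 3 = 34 ≤ 41, payoff 19 + 10 + 15 + 11 = 55.
R + V + W + H: cost 16 + 4 + 15 + 3 = 38 ≤ 41, payoff 19 + 15 + 16 + 11 = 61.
R + V + H + M: cost 16 + 4 + 3 + 15 = 38 ≤ 41, payoff 19 + 15 + 11 + 12 = 57.
Best is R, V, W, and H with total payoff 61.

61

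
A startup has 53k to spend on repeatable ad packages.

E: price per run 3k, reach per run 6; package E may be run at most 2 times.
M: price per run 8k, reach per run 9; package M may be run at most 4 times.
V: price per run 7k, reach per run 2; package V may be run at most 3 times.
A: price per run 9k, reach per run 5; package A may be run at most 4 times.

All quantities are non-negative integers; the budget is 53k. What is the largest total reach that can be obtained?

E has the best ratio (6/3); taking only E gives at most 2×6 = 12 (stopped by the supply cap of 2).
Mixing does better — 2×E, 4×M, and 1×A: price 47 ≤ 53, reach 2·6 + 4·9 + 1·5 = 53.

53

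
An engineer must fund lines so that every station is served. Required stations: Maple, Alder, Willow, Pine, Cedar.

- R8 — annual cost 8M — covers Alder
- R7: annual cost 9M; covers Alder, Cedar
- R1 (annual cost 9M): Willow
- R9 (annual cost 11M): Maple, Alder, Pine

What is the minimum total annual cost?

Choose R7, R1, and R9: together they cover Maple, Alder, Willow, Pine, Cedar — every station.
Total annual cost: 9 + 9 + 11 = 29.
No cover costs less than 29.

29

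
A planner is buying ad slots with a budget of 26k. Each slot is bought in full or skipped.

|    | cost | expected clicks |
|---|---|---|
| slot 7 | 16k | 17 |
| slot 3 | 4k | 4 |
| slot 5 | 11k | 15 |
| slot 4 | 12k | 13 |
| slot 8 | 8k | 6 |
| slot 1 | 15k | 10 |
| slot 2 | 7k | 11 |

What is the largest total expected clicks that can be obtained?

32

Allowing fractional choices, the relaxed optimum would be about 34.7, but ad slots are indivisible.
slot 3 + slot 5 + slot 2: cost 4 + 11 + 7 = 22 ≤ 26, expected clicks 4 + 15 + 11 = 30.
slot 5 + slot 4: cost 11 + 12 = 23 ≤ 26, expected clicks 15 + 13 = 28.
slot 5 + slot 8 + slot 2: cost 11 + 8 + 7 = 26 ≤ 26, expected clicks 15 + 6 + 11 = 32.
Best is slot 5, slot 8, and slot 2 with total expected clicks 32.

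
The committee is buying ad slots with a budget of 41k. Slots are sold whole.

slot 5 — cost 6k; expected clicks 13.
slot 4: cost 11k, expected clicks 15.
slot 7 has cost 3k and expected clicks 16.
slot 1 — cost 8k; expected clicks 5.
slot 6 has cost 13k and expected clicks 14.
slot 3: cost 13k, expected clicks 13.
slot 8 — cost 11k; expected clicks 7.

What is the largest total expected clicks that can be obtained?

slot 5 + slot 4 + slot 7 + slot 6: cost 6 + 11 + 3 + 13 = 33 ≤ 41, expected clicks 13 + 15 + 16 + 14 = 58.
slot 5 + slot 4 + slot 7 + slot 1 + slot 6: cost 6 + 11 + 3 + 8 + 13 = 41 ≤ 41, expected clicks 13 + 15 + 16 + 5 + 14 = 63.
slot 5 + slot 4 + slot 7 + slot 1 + slot 3: cost 6 + 11 + 3 + 8 + 13 = 41 ≤ 41, expected clicks 13 + 15 + 16 + 5 + 13 = 62.
Best is slot 5, slot 4, slot 7, slot 1, and slot 6 with total expected clicks 63.

63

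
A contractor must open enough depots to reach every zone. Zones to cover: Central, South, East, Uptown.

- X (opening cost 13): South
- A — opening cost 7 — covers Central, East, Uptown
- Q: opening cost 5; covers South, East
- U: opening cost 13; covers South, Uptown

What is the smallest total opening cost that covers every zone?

12

Choose A and Q: together they cover Central, South, East, Uptown — every zone.
Total opening cost: 7 + 5 = 12.
No cover costs less than 12.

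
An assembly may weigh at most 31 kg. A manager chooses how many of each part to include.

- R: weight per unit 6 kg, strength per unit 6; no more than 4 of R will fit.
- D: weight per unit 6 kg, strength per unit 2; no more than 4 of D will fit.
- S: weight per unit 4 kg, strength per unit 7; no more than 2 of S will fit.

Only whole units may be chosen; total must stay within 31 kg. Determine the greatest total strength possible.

32

4×R and 1×S: weight 28 ≤ 31, strength 4·6 + 1·7 = 31.
3×R and 2×S: weight 26 ≤ 31, strength 3·6 + 2·7 = 32.
Best is 32.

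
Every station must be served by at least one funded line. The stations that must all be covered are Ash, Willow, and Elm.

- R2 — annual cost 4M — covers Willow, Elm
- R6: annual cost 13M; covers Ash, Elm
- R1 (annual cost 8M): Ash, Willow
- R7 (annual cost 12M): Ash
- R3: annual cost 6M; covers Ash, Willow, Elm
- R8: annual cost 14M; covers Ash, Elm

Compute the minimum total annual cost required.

6

The greedy cost-per-new-station heuristic would pick R2 and R3 for 10, but a cheaper cover exists.
R3 alone covers Ash, Willow, Elm — every station.
Total annual cost: 6.
No cover costs less than 6.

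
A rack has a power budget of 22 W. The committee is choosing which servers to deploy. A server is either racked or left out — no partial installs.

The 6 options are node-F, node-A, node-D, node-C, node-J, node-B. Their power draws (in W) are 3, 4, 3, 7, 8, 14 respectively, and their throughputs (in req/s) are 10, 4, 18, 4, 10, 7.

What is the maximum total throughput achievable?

42

This is a 0-1 knapsack instance.
Allowing fractional choices, the relaxed optimum would be about 44.3, but servers are indivisible.
node-F + node-D + node-C + node-J: power draw 3 + 3 + 7 + 8 = 21 ≤ 22, throughput 10 + 18 + 4 + 10 = 42.
node-F + node-A + node-D + node-J: power draw 3 + 4 + 3 + 8 = 18 ≤ 22, throughput 10 + 4 + 18 + 10 = 42.
node-F + node-D + node-J: power draw 3 + 3 + 8 = 14 ≤ 22, throughput 10 + 18 + 10 = 38.
The maximum throughput is 42; one optimal choice is node-F, node-A, node-D, and node-J.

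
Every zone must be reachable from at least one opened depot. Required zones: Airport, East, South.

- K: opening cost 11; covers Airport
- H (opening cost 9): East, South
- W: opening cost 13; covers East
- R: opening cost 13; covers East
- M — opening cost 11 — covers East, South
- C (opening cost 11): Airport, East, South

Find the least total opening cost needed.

This is an integer covering problem.
C alone covers Airport, East, South — every zone.
Total opening cost: 11.
No cover costs less than 11.

11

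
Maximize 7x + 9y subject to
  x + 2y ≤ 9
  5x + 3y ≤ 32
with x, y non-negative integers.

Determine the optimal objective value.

53

(x,y)=(5,2): 1·5+2·2=9≤9, 5·5+3·2=31≤32, objective 53.
(x,y)=(4,2): 1·4+2·2=8≤9, 5·4+3·2=26≤32, objective 46.
(x,y)=(5,1): 1·5+2·1=7≤9, 5·5+3·1=28≤32, objective 44.
Maximum is 53 at (x,y)=(5,2).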